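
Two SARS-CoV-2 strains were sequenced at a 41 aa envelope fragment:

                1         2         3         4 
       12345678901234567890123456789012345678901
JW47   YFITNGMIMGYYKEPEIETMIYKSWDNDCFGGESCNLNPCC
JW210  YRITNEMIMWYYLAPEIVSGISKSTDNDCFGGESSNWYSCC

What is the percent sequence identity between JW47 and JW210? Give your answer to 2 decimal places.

65.85%

Mismatches occur at site 2 (F↔R), site 6 (G↔E), site 10 (G↔W), site 13 (K↔L), site 14 (E↔A), site 18 (E↔V), site 19 (T↔S), site 20 (M↔G), site 22 (Y↔S), site 25 (W↔T), site 35 (C↔S), site 37 (L↔W), site 38 (N↔Y), site 39 (P↔S).
27 of the 41 sites match, so the percent identity is 27/41 × 100 = 65.85%.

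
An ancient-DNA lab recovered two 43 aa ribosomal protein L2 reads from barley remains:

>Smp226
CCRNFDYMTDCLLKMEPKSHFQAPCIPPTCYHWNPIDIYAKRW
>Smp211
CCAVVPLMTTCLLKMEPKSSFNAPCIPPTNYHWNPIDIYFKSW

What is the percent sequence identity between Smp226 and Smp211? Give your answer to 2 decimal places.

74.42%

The sequences differ at positions 3 (R/A), 4 (N/V), 5 (F/V), 6 (D/P), 7 (Y/L), 10 (D/T), 20 (H/S), 22 (Q/N), 30 (C/N), 40 (A/F), 42 (R/S).
32 of the 43 sites match, so the percent identity is 32/43 × 100 = 74.42%.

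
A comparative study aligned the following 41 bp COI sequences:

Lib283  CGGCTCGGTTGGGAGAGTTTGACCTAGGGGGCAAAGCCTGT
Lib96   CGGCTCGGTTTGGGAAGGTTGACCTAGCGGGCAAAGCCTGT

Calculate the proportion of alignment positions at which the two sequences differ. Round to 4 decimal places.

0.1220

Differing sites — 11:G/T; 14:A/G; 15:G/A; 18:T/G; 28:G/C.
There are 5 differences over 41 sites, so p = 5/41 = 0.1220.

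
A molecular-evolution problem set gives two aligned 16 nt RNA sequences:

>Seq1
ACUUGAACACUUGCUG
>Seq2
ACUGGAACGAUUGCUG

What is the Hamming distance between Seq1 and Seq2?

3

Mismatches occur at site 4 (U→G), site 9 (A→G), site 10 (C→A).
That gives 3 mismatches out of 16 aligned sites, so the Hamming distance is 3.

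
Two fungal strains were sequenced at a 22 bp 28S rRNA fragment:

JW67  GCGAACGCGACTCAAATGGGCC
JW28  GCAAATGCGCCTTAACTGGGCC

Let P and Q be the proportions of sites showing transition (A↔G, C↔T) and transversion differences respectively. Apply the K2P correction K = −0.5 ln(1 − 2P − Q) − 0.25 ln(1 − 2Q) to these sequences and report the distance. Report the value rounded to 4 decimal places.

0.2762

The sequences differ at positions 3 (G/A, transition), 6 (C/T, transition), 10 (A/C, transversion), 13 (C/T, transition), 16 (A/C, transversion).
Of the 5 differences, 3 transitions and 2 transversions over 22 sites: P = 3/22 = 0.136364, Q = 2/22 = 0.090909.
d = −0.5·ln(0.636363) − 0.25·ln(0.818182) = −0.5·(-0.451986) − 0.25·(-0.200670) = 0.2762.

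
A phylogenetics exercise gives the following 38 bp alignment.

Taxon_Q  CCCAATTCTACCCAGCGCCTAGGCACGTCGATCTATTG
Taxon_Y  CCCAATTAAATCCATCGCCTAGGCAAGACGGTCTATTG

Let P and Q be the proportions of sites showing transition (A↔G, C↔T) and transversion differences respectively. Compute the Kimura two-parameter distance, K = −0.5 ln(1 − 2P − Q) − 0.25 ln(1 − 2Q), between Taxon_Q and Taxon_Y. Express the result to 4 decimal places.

0.2115

Mismatches occur at site 8 (C→A, transversion), site 9 (T→A, transversion), site 11 (C→T, transition), site 15 (G→T, transversion), site 26 (C→A, transversion), site 28 (T→A, transversion), site 31 (A→G, transition).
Of the 7 differences, 2 transitions and 5 transversions over 38 sites: P = 2/38 = 0.052632, Q = 5/38 = 0.131579.
d = −0.5·ln(0.763157) − 0.25·ln(0.736842) = −0.5·(-0.270292) − 0.25·(-0.305382) = 0.2115.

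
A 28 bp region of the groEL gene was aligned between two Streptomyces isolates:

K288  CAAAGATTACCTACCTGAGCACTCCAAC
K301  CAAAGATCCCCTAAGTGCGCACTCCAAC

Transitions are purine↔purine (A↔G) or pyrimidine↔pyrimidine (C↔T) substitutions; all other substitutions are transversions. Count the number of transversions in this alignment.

Differing sites — 8:T/C (Ti); 9:A/C (Tv); 14:C/A (Tv); 15:C/G (Tv); 18:A/C (Tv).
Of the 5 differences, 1 transition and 4 transversions, so the answer is 4.

4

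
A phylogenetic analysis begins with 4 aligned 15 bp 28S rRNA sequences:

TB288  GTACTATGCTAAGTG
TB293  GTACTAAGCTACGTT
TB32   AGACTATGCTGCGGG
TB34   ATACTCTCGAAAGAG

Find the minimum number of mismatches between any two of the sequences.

Pairwise Hamming distances:
  TB288 vs TB293: 3
  TB288 vs TB32: 5
  TB288 vs TB34: 6
  TB293 vs TB32: 6
  TB293 vs TB34: 9
  TB32 vs TB34: 8
The smallest is 3, between TB288 and TB293.

3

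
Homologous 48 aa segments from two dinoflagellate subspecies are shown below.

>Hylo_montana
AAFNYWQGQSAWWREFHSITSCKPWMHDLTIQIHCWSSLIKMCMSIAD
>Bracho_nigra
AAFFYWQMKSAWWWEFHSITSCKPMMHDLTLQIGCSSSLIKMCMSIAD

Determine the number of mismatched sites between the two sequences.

8

The sequences differ at positions 4 (N/F), 8 (G/M), 9 (Q/K), 14 (R/W), 25 (W/M), 31 (I/L), 34 (H/G), 36 (W/S).
That gives 8 mismatches out of 48 aligned sites, so the Hamming distance is 8.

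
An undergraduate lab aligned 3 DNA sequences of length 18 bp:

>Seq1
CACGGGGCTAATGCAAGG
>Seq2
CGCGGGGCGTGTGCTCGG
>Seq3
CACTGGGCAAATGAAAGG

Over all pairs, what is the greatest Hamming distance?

8

Pairwise Hamming distances:
  Seq1 vs Seq2: 6
  Seq1 vs Seq3: 3
  Seq2 vs Seq3: 8
The largest is 8, between Seq2 and Seq3.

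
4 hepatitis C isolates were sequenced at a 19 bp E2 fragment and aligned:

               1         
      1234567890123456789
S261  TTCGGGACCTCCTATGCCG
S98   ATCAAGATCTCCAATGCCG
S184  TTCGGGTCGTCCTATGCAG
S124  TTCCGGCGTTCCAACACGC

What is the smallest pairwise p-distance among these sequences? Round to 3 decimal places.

0.158

Pairwise Hamming distances:
  S261 vs S98: 5
  S261 vs S184: 3
  S261 vs S124: 9
  S98 vs S184: 8
  S98 vs S124: 10
  S184 vs S124: 9
The smallest is 3 mismatches, between S261 and S184; p = 3/19 = 0.158.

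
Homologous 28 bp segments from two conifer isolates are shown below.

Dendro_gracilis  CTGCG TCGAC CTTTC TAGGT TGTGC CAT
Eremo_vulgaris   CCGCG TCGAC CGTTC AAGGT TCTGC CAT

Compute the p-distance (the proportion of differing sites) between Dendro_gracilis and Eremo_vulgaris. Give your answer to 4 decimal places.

The sequences differ at positions 2 (T/C), 12 (T/G), 16 (T/A), 22 (G/C).
There are 4 differences over 28 sites, so p = 4/28 = 0.1429.

0.1429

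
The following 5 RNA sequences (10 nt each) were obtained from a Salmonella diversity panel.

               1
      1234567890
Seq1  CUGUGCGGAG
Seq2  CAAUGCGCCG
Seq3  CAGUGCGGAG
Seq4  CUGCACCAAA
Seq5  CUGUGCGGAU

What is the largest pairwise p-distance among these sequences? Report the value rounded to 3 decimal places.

Pairwise Hamming distances:
  Seq1 vs Seq2: 4
  Seq1 vs Seq3: 1
  Seq1 vs Seq4: 5
  Seq1 vs Seq5: 1
  Seq2 vs Seq3: 3
  Seq2 vs Seq4: 8
  Seq2 vs Seq5: 5
  Seq3 vs Seq4: 6
  Seq3 vs Seq5: 2
  Seq4 vs Seq5: 5
The largest is 8 mismatches, between Seq2 and Seq4; p = 8/10 = 0.800.

0.800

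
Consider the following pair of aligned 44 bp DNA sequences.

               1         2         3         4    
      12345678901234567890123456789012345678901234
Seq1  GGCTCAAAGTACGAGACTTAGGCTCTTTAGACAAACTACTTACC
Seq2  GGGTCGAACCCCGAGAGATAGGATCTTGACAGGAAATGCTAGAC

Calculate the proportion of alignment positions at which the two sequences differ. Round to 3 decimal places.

Mismatches occur at site 3 (C/G), site 6 (A/G), site 9 (G/C), site 10 (T/C), site 11 (A/C), site 17 (C/G), site 18 (T/A), site 23 (C/A), site 28 (T/G), site 30 (G/C), site 32 (C/G), site 33 (A/G), site 36 (C/A), site 38 (A/G), site 41 (T/A), site 42 (A/G), site 43 (C/A).
There are 17 differences over 44 sites, so p = 17/44 = 0.386.

0.386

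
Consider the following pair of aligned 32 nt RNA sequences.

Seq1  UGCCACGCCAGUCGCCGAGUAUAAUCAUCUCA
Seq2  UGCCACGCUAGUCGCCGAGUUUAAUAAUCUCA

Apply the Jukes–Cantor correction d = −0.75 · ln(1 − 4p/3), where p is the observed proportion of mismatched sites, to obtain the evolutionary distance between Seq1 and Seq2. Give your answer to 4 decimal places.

The sequences differ at positions 9 (C/U), 21 (A/U), 26 (C/A).
p = 3/32 = 0.093750.
d = −0.75 · ln(1 − (4/3)·0.093750) = −0.75 · ln(0.875000) = −0.75 · (-0.133531) = 0.1001.

0.1001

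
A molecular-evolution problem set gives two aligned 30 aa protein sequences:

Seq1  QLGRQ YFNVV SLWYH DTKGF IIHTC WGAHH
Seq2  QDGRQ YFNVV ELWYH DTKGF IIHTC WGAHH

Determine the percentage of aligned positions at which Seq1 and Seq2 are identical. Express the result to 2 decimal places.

The sequences differ at positions 2 (L/D), 11 (S/E).
28 of the 30 sites match, so the percent identity is 28/30 × 100 = 93.33%.

93.33%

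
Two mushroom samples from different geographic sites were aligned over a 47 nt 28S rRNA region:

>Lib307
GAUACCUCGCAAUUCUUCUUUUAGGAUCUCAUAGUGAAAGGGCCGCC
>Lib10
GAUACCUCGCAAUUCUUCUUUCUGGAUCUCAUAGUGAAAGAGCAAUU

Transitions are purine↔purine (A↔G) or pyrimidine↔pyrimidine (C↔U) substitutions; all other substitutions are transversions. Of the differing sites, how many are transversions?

The sequences differ at positions 22 (U/C, transition), 23 (A/U, transversion), 41 (G/A, transition), 44 (C/A, transversion), 45 (G/A, transition), 46 (C/U, transition), 47 (C/U, transition).
Of the 7 differences, 5 transitions and 2 transversions, so the answer is 2.

2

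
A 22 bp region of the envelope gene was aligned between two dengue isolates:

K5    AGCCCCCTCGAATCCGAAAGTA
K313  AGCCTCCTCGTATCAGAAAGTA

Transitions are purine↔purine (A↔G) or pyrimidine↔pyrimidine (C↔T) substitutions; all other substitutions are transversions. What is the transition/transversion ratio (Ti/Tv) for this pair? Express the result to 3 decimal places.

Differing sites — 5:C/T (Ti); 11:A/T (Tv); 15:C/A (Tv).
Of the 3 differences, 1 transition and 2 transversions, so Ti/Tv = 1/2 = 0.500.

0.500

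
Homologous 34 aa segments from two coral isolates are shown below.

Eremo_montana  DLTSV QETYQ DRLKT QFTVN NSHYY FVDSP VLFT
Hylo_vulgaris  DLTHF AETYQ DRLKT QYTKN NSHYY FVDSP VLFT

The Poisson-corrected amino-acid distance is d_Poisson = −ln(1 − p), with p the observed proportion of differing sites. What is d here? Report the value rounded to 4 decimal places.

0.1591

The sequences differ at positions 4 (S/H), 5 (V/F), 6 (Q/A), 17 (F/Y), 19 (V/K).
p = 5/34 = 0.147059.
d = −ln(1 − 0.147059) = −ln(0.852941) = 0.1591.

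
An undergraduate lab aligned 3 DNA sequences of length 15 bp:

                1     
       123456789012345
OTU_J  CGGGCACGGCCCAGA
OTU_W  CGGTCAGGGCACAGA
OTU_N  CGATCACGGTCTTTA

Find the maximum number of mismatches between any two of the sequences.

7

Pairwise Hamming distances:
  OTU_J vs OTU_W: 3
  OTU_J vs OTU_N: 6
  OTU_W vs OTU_N: 7
The largest is 7, between OTU_W and OTU_N.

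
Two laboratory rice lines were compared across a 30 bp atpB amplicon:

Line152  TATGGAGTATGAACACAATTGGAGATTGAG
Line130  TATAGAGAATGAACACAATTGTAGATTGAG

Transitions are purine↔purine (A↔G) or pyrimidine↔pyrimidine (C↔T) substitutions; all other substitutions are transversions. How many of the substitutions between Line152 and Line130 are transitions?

1

The sequences differ at positions 4 (G/A, transition), 8 (T/A, transversion), 22 (G/T, transversion).
Of the 3 differences, 1 transition and 2 transversions, so the answer is 1.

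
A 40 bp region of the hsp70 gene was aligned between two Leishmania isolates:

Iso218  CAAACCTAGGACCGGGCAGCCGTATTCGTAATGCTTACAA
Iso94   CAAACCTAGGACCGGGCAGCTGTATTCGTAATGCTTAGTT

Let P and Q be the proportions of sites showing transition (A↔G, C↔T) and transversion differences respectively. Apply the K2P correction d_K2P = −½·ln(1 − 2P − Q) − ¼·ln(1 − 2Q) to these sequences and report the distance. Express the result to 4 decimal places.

The sequences differ at positions 21 (C/T, transition), 38 (C/G, transversion), 39 (A/T, transversion), 40 (A/T, transversion).
Of the 4 differences, 1 transition and 3 transversions over 40 sites: P = 1/40 = 0.025000, Q = 3/40 = 0.075000.
d = −0.5·ln(0.875000) − 0.25·ln(0.850000) = −0.5·(-0.133531) − 0.25·(-0.162519) = 0.1074.

0.1074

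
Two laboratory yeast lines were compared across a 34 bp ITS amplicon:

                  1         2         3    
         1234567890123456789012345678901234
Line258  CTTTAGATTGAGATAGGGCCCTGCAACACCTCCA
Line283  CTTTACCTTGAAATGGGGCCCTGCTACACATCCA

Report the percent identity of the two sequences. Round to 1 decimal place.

Differing sites — 6:G/C; 7:A/C; 12:G/A; 15:A/G; 25:A/T; 30:C/A.
28 of the 34 sites match, so the percent identity is 28/34 × 100 = 82.4%.

82.4%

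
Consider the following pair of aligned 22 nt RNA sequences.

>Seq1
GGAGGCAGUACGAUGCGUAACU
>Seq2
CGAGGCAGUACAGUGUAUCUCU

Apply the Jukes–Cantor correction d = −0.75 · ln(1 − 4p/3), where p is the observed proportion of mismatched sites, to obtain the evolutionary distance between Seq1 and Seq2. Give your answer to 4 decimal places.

0.4141

Differing sites — 1:G/C; 12:G/A; 13:A/G; 16:C/U; 17:G/A; 19:A/C; 20:A/U.
p = 7/22 = 0.318182.
d = −0.75 · ln(1 − (4/3)·0.318182) = −0.75 · ln(0.575757) = −0.75 · (-0.552070) = 0.4141.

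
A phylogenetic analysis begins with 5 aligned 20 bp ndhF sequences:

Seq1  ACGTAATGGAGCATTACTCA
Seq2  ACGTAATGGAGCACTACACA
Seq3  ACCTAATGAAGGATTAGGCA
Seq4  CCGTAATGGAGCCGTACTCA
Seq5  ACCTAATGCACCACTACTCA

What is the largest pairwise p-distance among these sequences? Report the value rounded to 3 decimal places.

0.400

Pairwise Hamming distances:
  Seq1 vs Seq2: 2
  Seq1 vs Seq3: 5
  Seq1 vs Seq4: 3
  Seq1 vs Seq5: 4
  Seq2 vs Seq3: 6
  Seq2 vs Seq4: 4
  Seq2 vs Seq5: 4
  Seq3 vs Seq4: 8
  Seq3 vs Seq5: 6
  Seq4 vs Seq5: 6
The largest is 8 mismatches, between Seq3 and Seq4; p = 8/20 = 0.400.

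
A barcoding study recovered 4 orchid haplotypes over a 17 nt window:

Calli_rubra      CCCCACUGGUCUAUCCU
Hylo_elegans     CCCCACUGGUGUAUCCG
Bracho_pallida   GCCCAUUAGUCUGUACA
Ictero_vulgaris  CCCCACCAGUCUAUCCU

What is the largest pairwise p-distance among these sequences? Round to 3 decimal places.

0.412

Pairwise Hamming distances:
  Calli_rubra vs Hylo_elegans: 2
  Calli_rubra vs Bracho_pallida: 6
  Calli_rubra vs Ictero_vulgaris: 2
  Hylo_elegans vs Bracho_pallida: 7
  Hylo_elegans vs Ictero_vulgaris: 4
  Bracho_pallida vs Ictero_vulgaris: 6
The largest is 7 mismatches, between Hylo_elegans and Bracho_pallida; p = 7/17 = 0.412.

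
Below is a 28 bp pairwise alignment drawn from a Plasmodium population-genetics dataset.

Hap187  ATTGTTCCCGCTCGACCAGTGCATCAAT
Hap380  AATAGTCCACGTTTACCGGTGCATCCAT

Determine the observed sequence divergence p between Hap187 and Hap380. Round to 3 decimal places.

Mismatches occur at site 2 (T/A), site 4 (G/A), site 5 (T/G), site 9 (C/A), site 10 (G/C), site 11 (C/G), site 13 (C/T), site 14 (G/T), site 18 (A/G), site 26 (A/C).
There are 10 differences over 28 sites, so p = 10/28 = 0.357.

0.357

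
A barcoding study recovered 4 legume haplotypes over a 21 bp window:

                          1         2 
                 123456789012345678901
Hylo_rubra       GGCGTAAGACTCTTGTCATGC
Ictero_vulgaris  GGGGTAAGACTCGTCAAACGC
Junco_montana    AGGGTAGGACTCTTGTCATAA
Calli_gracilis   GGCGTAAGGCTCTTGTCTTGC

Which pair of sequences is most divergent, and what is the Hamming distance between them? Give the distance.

9

Pairwise Hamming distances:
  Hylo_rubra vs Ictero_vulgaris: 6
  Hylo_rubra vs Junco_montana: 5
  Hylo_rubra vs Calli_gracilis: 2
  Ictero_vulgaris vs Junco_montana: 9
  Ictero_vulgaris vs Calli_gracilis: 8
  Junco_montana vs Calli_gracilis: 7
The largest is 9, between Ictero_vulgaris and Junco_montana.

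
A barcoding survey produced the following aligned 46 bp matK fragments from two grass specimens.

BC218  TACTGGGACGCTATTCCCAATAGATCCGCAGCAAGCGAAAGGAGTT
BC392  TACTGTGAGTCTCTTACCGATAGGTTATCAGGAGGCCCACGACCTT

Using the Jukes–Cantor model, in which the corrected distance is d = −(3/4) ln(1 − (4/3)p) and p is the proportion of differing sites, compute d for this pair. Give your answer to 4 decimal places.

Differing sites — 6:G/T; 9:C/G; 10:G/T; 13:A/C; 16:C/A; 19:A/G; 24:A/G; 26:C/T; 27:C/A; 28:G/T; 32:C/G; 34:A/G; 37:G/C; 38:A/C; 40:A/C; 42:G/A; 43:A/C; 44:G/C.
p = 18/46 = 0.391304.
d = −0.75 · ln(1 − (4/3)·0.391304) = −0.75 · ln(0.478261) = −0.75 · (-0.737599) = 0.5532.

0.5532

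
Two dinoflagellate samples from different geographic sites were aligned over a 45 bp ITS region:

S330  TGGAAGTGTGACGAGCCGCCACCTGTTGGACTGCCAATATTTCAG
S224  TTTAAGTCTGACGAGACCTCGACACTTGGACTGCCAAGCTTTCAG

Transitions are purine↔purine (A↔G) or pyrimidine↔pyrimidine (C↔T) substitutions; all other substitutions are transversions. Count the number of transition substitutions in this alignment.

The sequences differ at positions 2 (G/T, transversion), 3 (G/T, transversion), 8 (G/C, transversion), 16 (C/A, transversion), 18 (G/C, transversion), 19 (C/T, transition), 21 (A/G, transition), 22 (C/A, transversion), 24 (T/A, transversion), 25 (G/C, transversion), 38 (T/G, transversion), 39 (A/C, transversion).
Of the 12 differences, 2 transitions and 10 transversions, so the answer is 2.

2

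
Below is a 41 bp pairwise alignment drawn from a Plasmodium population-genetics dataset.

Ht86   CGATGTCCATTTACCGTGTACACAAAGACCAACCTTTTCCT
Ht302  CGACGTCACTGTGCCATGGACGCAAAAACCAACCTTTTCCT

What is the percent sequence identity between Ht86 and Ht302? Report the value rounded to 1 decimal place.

Differing sites — 4:T/C; 8:C/A; 9:A/C; 11:T/G; 13:A/G; 16:G/A; 19:T/G; 22:A/G; 27:G/A.
32 of the 41 sites match, so the percent identity is 32/41 × 100 = 78.0%.

78.0%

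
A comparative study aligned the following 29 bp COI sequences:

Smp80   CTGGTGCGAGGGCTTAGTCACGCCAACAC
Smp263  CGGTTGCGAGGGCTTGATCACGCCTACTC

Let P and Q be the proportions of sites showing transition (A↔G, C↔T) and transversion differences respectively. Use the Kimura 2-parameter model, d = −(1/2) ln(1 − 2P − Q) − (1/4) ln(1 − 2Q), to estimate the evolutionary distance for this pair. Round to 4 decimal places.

0.2421

The sequences differ at positions 2 (T/G, transversion), 4 (G/T, transversion), 16 (A/G, transition), 17 (G/A, transition), 25 (A/T, transversion), 28 (A/T, transversion).
Of the 6 differences, 2 transitions and 4 transversions over 29 sites: P = 2/29 = 0.068966, Q = 4/29 = 0.137931.
d = −0.5·ln(0.724137) − 0.25·ln(0.724138) = −0.5·(-0.322775) − 0.25·(-0.322773) = 0.2421.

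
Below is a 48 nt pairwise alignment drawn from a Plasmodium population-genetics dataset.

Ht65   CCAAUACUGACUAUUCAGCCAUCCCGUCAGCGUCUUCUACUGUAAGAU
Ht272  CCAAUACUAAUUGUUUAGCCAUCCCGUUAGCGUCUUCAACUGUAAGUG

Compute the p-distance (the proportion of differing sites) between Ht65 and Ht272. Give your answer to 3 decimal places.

Mismatches occur at site 9 (G/A), site 11 (C/U), site 13 (A/G), site 16 (C/U), site 28 (C/U), site 38 (U/A), site 47 (A/U), site 48 (U/G).
There are 8 differences over 48 sites, so p = 8/48 = 0.167.

0.167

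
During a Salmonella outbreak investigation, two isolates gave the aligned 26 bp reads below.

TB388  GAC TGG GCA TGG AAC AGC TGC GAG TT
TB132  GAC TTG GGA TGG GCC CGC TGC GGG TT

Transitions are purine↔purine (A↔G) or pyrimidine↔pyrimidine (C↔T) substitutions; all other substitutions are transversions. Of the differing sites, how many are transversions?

Differing sites — 5:G/T (Tv); 8:C/G (Tv); 13:A/G (Ti); 14:A/C (Tv); 16:A/C (Tv); 23:A/G (Ti).
Of the 6 differences, 2 transitions and 4 transversions, so the answer is 4.

4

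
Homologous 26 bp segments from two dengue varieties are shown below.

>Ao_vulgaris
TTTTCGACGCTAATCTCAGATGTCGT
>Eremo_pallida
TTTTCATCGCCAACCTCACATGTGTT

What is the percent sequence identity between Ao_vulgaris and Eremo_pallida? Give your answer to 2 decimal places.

The sequences differ at positions 6 (G/A), 7 (A/T), 11 (T/C), 14 (T/C), 19 (G/C), 24 (C/G), 25 (G/T).
19 of the 26 sites match, so the percent identity is 19/26 × 100 = 73.08%.

73.08%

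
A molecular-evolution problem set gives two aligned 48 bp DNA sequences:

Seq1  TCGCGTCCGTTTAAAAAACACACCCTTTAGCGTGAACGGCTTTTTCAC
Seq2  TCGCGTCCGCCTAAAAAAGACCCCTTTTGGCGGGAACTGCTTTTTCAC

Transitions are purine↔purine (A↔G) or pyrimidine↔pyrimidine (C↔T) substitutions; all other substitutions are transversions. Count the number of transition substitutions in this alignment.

Mismatches occur at site 10 (T→C, transition), site 11 (T→C, transition), site 19 (C→G, transversion), site 22 (A→C, transversion), site 25 (C→T, transition), site 29 (A→G, transition), site 33 (T→G, transversion), site 38 (G→T, transversion).
Of the 8 differences, 4 transitions and 4 transversions, so the answer is 4.

4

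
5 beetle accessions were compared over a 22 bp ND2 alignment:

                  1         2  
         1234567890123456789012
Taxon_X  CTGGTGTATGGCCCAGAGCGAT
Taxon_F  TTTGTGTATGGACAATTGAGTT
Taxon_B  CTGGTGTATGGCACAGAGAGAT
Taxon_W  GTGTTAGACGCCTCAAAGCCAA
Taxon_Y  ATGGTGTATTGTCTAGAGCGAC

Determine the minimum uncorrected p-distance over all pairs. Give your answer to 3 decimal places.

Pairwise Hamming distances:
  Taxon_X vs Taxon_F: 8
  Taxon_X vs Taxon_B: 2
  Taxon_X vs Taxon_W: 10
  Taxon_X vs Taxon_Y: 5
  Taxon_F vs Taxon_B: 8
  Taxon_F vs Taxon_W: 16
  Taxon_F vs Taxon_Y: 10
  Taxon_B vs Taxon_W: 11
  Taxon_B vs Taxon_Y: 7
  Taxon_W vs Taxon_Y: 13
The smallest is 2 mismatches, between Taxon_X and Taxon_B; p = 2/22 = 0.091.

0.091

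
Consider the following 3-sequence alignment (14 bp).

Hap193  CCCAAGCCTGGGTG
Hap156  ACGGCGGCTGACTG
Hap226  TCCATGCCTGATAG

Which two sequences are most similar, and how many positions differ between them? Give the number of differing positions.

Pairwise Hamming distances:
  Hap193 vs Hap156: 7
  Hap193 vs Hap226: 5
  Hap156 vs Hap226: 7
The smallest is 5, between Hap193 and Hap226.

5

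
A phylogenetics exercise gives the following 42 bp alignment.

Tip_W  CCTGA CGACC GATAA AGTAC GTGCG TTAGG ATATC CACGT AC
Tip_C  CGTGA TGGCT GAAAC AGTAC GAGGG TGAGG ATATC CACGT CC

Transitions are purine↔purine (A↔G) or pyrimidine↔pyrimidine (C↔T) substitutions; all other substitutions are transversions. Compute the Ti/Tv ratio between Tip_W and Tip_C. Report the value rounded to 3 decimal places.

0.429

The sequences differ at positions 2 (C/G, transversion), 6 (C/T, transition), 8 (A/G, transition), 10 (C/T, transition), 13 (T/A, transversion), 15 (A/C, transversion), 22 (T/A, transversion), 24 (C/G, transversion), 27 (T/G, transversion), 41 (A/C, transversion).
Of the 10 differences, 3 transitions and 7 transversions, so Ti/Tv = 3/7 = 0.429.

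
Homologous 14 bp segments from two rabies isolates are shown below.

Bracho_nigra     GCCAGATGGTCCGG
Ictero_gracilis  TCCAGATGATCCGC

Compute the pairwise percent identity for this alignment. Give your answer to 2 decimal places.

Mismatches occur at site 1 (G→T), site 9 (G→A), site 14 (G→C).
11 of the 14 sites match, so the percent identity is 11/14 × 100 = 78.57%.

78.57%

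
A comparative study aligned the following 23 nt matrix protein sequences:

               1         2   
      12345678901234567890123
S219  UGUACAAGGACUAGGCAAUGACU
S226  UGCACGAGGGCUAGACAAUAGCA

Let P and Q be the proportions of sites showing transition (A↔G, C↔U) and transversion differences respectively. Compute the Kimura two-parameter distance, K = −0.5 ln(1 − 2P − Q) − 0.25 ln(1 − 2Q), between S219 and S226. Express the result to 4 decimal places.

0.4392

Mismatches occur at site 3 (U↔C, transition), site 6 (A↔G, transition), site 10 (A↔G, transition), site 15 (G↔A, transition), site 20 (G↔A, transition), site 21 (A↔G, transition), site 23 (U↔A, transversion).
Of the 7 differences, 6 transitions and 1 transversion over 23 sites: P = 6/23 = 0.260870, Q = 1/23 = 0.043478.
d = −0.5·ln(0.434782) − 0.25·ln(0.913044) = −0.5·(-0.832911) − 0.25·(-0.090971) = 0.4392.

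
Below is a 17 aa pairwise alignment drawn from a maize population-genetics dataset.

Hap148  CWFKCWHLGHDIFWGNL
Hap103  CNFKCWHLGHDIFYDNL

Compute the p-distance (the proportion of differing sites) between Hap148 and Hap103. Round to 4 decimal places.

0.1765

Differing sites — 2:W/N; 14:W/Y; 15:G/D.
There are 3 differences over 17 sites, so p = 3/17 = 0.1765.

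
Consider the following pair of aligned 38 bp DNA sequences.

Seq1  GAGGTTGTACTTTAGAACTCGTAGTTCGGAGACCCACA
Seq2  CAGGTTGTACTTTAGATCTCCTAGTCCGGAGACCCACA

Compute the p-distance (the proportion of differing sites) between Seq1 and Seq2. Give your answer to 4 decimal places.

0.1053

Mismatches occur at site 1 (G↔C), site 17 (A↔T), site 21 (G↔C), site 26 (T↔C).
There are 4 differences over 38 sites, so p = 4/38 = 0.1053.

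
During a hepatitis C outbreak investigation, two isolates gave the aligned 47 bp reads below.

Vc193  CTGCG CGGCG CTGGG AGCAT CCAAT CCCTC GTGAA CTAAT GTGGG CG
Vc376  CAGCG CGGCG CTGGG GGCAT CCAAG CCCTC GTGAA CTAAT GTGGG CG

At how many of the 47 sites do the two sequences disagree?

3

Mismatches occur at site 2 (T/A), site 16 (A/G), site 25 (T/G).
That gives 3 mismatches out of 47 aligned sites, so the Hamming distance is 3.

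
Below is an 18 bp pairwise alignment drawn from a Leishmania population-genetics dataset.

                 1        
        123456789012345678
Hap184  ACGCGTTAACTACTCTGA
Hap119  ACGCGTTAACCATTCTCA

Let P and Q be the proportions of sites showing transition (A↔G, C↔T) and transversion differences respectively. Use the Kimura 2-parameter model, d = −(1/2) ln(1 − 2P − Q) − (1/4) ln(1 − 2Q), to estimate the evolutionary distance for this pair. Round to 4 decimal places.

The sequences differ at positions 11 (T/C, transition), 13 (C/T, transition), 17 (G/C, transversion).
Of the 3 differences, 2 transitions and 1 transversion over 18 sites: P = 2/18 = 0.111111, Q = 1/18 = 0.055556.
d = −0.5·ln(0.722222) − 0.25·ln(0.888888) = −0.5·(-0.325423) − 0.25·(-0.117784) = 0.1922.

0.1922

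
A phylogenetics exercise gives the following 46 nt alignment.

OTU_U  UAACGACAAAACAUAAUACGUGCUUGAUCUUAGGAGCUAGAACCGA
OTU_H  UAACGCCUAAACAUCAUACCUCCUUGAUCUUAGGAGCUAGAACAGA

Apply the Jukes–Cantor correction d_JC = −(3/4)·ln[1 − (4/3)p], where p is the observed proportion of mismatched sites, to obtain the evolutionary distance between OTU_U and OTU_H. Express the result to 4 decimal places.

Differing sites — 6:A/C; 8:A/U; 15:A/C; 20:G/C; 22:G/C; 44:C/A.
p = 6/46 = 0.130435.
d = −0.75 · ln(1 − (4/3)·0.130435) = −0.75 · ln(0.826087) = −0.75 · (-0.191055) = 0.1433.

0.1433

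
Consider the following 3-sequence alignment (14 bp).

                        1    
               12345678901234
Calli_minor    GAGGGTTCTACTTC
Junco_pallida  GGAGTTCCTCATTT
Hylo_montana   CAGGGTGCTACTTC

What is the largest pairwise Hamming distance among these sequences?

Pairwise Hamming distances:
  Calli_minor vs Junco_pallida: 7
  Calli_minor vs Hylo_montana: 2
  Junco_pallida vs Hylo_montana: 8
The largest is 8, between Junco_pallida and Hylo_montana.

8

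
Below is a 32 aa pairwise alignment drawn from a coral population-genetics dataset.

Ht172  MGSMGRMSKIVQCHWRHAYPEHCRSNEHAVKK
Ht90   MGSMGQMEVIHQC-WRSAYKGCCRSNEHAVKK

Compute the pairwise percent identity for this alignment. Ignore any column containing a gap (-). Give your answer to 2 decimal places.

Excluding the 1 gap column leaves 31 comparable sites.
The sequences differ at positions 6 (R/Q), 8 (S/E), 9 (K/V), 11 (V/H), 17 (H/S), 20 (P/K), 21 (E/G), 22 (H/C).
23 of the 31 comparable sites match, so the percent identity is 23/31 × 100 = 74.19%.

74.19%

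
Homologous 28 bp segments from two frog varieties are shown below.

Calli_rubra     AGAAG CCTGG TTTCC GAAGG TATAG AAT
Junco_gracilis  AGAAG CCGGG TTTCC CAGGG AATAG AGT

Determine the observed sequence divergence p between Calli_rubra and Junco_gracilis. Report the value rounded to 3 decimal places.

Differing sites — 8:T/G; 16:G/C; 18:A/G; 21:T/A; 27:A/G.
There are 5 differences over 28 sites, so p = 5/28 = 0.179.

0.179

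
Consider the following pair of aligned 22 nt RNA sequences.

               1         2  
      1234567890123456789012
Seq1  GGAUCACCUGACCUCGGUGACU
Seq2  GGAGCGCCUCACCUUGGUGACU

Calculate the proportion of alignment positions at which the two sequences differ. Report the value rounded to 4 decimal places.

The sequences differ at positions 4 (U/G), 6 (A/G), 10 (G/C), 15 (C/U).
There are 4 differences over 22 sites, so p = 4/22 = 0.1818.

0.1818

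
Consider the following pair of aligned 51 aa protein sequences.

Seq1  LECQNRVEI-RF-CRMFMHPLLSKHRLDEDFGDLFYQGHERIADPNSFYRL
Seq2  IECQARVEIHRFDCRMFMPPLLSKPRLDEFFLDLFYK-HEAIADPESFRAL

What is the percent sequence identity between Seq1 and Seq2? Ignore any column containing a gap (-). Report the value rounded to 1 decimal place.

Excluding the 3 gap columns leaves 48 comparable sites.
The sequences differ at positions 1 (L/I), 5 (N/A), 19 (H/P), 25 (H/P), 30 (D/F), 32 (G/L), 37 (Q/K), 41 (R/A), 46 (N/E), 49 (Y/R), 50 (R/A).
37 of the 48 comparable sites match, so the percent identity is 37/48 × 100 = 77.1%.

77.1%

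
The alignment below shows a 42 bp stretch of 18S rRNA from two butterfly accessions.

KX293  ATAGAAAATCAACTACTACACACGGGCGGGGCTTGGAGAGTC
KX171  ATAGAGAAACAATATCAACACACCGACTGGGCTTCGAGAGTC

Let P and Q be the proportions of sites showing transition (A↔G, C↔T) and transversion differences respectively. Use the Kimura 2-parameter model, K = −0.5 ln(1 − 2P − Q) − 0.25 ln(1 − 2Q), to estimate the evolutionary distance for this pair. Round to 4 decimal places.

0.2866

Differing sites — 6:A/G (Ti); 9:T/A (Tv); 13:C/T (Ti); 14:T/A (Tv); 15:A/T (Tv); 17:T/A (Tv); 24:G/C (Tv); 26:G/A (Ti); 28:G/T (Tv); 35:G/C (Tv).
Of the 10 differences, 3 transitions and 7 transversions over 42 sites: P = 3/42 = 0.071429, Q = 7/42 = 0.166667.
d = −0.5·ln(0.690475) − 0.25·ln(0.666666) = −0.5·(-0.370376) − 0.25·(-0.405466) = 0.2866.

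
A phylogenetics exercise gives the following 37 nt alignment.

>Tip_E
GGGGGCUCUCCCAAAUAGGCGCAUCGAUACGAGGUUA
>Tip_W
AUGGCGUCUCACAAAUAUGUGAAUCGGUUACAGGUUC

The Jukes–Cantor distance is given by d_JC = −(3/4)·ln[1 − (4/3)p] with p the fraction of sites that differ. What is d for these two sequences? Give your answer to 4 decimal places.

The sequences differ at positions 1 (G/A), 2 (G/U), 5 (G/C), 6 (C/G), 11 (C/A), 18 (G/U), 20 (C/U), 22 (C/A), 27 (A/G), 29 (A/U), 30 (C/A), 31 (G/C), 37 (A/C).
p = 13/37 = 0.351351.
d = −0.75 · ln(1 − (4/3)·0.351351) = −0.75 · ln(0.531532) = −0.75 · (-0.631992) = 0.4740.

0.4740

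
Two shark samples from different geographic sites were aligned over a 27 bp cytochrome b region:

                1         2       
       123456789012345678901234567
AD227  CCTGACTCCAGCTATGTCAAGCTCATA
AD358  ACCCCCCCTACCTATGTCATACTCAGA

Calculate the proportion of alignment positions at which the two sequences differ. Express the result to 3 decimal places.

0.370

Differing sites — 1:C/A; 3:T/C; 4:G/C; 5:A/C; 7:T/C; 9:C/T; 11:G/C; 20:A/T; 21:G/A; 26:T/G.
There are 10 differences over 27 sites, so p = 10/27 = 0.370.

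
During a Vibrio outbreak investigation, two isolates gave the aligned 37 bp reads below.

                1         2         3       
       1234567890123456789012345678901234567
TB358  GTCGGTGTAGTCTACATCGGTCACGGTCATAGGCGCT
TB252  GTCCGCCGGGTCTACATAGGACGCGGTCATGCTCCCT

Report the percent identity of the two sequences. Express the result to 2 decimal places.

The sequences differ at positions 4 (G/C), 6 (T/C), 7 (G/C), 8 (T/G), 9 (A/G), 18 (C/A), 21 (T/A), 23 (A/G), 31 (A/G), 32 (G/C), 33 (G/T), 35 (G/C).
25 of the 37 sites match, so the percent identity is 25/37 × 100 = 67.57%.

67.57%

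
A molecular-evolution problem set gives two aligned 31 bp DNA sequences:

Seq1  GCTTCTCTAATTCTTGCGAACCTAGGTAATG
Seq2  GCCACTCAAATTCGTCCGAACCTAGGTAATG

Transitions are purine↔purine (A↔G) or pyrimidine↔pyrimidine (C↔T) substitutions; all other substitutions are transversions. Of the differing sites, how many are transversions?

4

The sequences differ at positions 3 (T/C, transition), 4 (T/A, transversion), 8 (T/A, transversion), 14 (T/G, transversion), 16 (G/C, transversion).
Of the 5 differences, 1 transition and 4 transversions, so the answer is 4.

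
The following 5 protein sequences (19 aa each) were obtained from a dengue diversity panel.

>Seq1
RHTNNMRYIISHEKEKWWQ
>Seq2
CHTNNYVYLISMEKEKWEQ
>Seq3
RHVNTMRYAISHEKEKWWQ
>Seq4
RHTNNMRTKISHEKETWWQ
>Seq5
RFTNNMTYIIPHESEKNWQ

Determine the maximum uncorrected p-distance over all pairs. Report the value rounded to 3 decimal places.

0.526

Pairwise Hamming distances:
  Seq1 vs Seq2: 6
  Seq1 vs Seq3: 3
  Seq1 vs Seq4: 3
  Seq1 vs Seq5: 5
  Seq2 vs Seq3: 8
  Seq2 vs Seq4: 8
  Seq2 vs Seq5: 10
  Seq3 vs Seq4: 5
  Seq3 vs Seq5: 8
  Seq4 vs Seq5: 8
The largest is 10 mismatches, between Seq2 and Seq5; p = 10/19 = 0.526.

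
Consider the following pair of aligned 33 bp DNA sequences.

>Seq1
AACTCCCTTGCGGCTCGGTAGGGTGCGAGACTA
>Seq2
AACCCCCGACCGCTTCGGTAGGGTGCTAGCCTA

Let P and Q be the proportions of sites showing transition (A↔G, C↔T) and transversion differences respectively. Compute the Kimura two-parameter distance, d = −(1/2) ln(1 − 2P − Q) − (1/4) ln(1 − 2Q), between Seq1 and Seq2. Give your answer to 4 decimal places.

0.2935

Mismatches occur at site 4 (T→C, transition), site 8 (T→G, transversion), site 9 (T→A, transversion), site 10 (G→C, transversion), site 13 (G→C, transversion), site 14 (C→T, transition), site 27 (G→T, transversion), site 30 (A→C, transversion).
Of the 8 differences, 2 transitions and 6 transversions over 33 sites: P = 2/33 = 0.060606, Q = 6/33 = 0.181818.
d = −0.5·ln(0.696970) − 0.25·ln(0.636364) = −0.5·(-0.361013) − 0.25·(-0.451985) = 0.2935.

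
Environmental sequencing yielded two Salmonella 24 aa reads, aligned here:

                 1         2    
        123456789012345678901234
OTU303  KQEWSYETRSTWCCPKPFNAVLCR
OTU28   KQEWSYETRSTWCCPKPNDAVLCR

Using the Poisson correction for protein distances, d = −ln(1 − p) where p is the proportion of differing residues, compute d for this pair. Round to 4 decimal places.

Differing sites — 18:F/N; 19:N/D.
p = 2/24 = 0.083333.
d = −ln(1 − 0.083333) = −ln(0.916667) = 0.0870.

0.0870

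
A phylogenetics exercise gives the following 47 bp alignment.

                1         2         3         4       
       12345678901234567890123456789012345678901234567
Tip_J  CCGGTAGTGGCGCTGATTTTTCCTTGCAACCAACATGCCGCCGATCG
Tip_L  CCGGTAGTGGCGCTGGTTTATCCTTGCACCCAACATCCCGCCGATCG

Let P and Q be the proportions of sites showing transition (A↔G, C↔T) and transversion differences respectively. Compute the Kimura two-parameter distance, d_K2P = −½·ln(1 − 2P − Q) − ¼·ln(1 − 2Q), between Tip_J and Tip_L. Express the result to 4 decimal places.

0.0904

The sequences differ at positions 16 (A/G, transition), 20 (T/A, transversion), 29 (A/C, transversion), 37 (G/C, transversion).
Of the 4 differences, 1 transition and 3 transversions over 47 sites: P = 1/47 = 0.021277, Q = 3/47 = 0.063830.
d = −0.5·ln(0.893616) − 0.25·ln(0.872340) = −0.5·(-0.112479) − 0.25·(-0.136576) = 0.0904.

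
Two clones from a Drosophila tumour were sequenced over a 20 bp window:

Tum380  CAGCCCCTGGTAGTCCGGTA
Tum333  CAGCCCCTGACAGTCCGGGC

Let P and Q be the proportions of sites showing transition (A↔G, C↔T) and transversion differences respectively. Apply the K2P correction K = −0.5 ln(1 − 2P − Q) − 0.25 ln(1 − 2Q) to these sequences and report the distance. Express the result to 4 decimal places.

0.2341

Mismatches occur at site 10 (G/A, transition), site 11 (T/C, transition), site 19 (T/G, transversion), site 20 (A/C, transversion).
Of the 4 differences, 2 transitions and 2 transversions over 20 sites: P = 2/20 = 0.100000, Q = 2/20 = 0.100000.
d = −0.5·ln(0.700000) − 0.25·ln(0.800000) = −0.5·(-0.356675) − 0.25·(-0.223144) = 0.2341.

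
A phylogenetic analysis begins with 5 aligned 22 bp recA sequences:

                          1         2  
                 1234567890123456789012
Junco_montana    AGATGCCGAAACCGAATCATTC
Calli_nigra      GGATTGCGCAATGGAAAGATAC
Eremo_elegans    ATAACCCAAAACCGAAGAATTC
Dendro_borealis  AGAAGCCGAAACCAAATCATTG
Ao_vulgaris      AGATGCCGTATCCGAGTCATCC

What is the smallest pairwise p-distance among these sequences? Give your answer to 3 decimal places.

0.136

Pairwise Hamming distances:
  Junco_montana vs Calli_nigra: 9
  Junco_montana vs Eremo_elegans: 6
  Junco_montana vs Dendro_borealis: 3
  Junco_montana vs Ao_vulgaris: 4
  Calli_nigra vs Eremo_elegans: 12
  Calli_nigra vs Dendro_borealis: 12
  Calli_nigra vs Ao_vulgaris: 11
  Eremo_elegans vs Dendro_borealis: 7
  Eremo_elegans vs Ao_vulgaris: 10
  Dendro_borealis vs Ao_vulgaris: 7
The smallest is 3 mismatches, between Junco_montana and Dendro_borealis; p = 3/22 = 0.136.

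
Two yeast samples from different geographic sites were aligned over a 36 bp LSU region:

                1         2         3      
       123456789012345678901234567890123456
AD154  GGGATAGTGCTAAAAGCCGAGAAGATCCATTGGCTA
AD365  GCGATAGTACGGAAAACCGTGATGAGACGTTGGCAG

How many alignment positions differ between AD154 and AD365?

The sequences differ at positions 2 (G/C), 9 (G/A), 11 (T/G), 12 (A/G), 16 (G/A), 20 (A/T), 23 (A/T), 26 (T/G), 27 (C/A), 29 (A/G), 35 (T/A), 36 (A/G).
That gives 12 mismatches out of 36 aligned sites, so the Hamming distance is 12.

12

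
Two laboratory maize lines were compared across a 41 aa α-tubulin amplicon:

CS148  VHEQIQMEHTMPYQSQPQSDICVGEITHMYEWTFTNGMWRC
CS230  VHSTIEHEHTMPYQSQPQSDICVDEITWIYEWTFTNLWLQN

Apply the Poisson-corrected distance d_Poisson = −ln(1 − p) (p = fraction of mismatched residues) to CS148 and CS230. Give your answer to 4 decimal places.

The sequences differ at positions 3 (E/S), 4 (Q/T), 6 (Q/E), 7 (M/H), 24 (G/D), 28 (H/W), 29 (M/I), 37 (G/L), 38 (M/W), 39 (W/L), 40 (R/Q), 41 (C/N).
p = 12/41 = 0.292683.
d = −ln(1 − 0.292683) = −ln(0.707317) = 0.3463.

0.3463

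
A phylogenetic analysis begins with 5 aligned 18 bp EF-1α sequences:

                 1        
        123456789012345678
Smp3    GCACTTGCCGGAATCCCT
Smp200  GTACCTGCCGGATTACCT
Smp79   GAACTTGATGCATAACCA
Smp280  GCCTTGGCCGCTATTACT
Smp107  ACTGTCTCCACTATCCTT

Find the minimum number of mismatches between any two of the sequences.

4

Pairwise Hamming distances:
  Smp3 vs Smp200: 4
  Smp3 vs Smp79: 8
  Smp3 vs Smp280: 7
  Smp3 vs Smp107: 9
  Smp200 vs Smp79: 7
  Smp200 vs Smp280: 10
  Smp200 vs Smp107: 13
  Smp79 vs Smp280: 12
  Smp79 vs Smp107: 15
  Smp280 vs Smp107: 9
The smallest is 4, between Smp3 and Smp200.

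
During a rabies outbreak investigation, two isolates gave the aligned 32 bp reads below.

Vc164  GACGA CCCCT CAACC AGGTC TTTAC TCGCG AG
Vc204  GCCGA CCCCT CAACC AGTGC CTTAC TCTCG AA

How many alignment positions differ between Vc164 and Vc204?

6

Mismatches occur at site 2 (A↔C), site 18 (G↔T), site 19 (T↔G), site 21 (T↔C), site 28 (G↔T), site 32 (G↔A).
That gives 6 mismatches out of 32 aligned sites, so the Hamming distance is 6.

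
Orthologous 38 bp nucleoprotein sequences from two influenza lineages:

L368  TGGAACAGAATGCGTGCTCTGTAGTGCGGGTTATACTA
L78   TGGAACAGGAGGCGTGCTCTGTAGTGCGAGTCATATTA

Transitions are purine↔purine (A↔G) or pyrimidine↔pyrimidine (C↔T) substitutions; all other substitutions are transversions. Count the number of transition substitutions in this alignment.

Mismatches occur at site 9 (A/G, transition), site 11 (T/G, transversion), site 29 (G/A, transition), site 32 (T/C, transition), site 36 (C/T, transition).
Of the 5 differences, 4 transitions and 1 transversion, so the answer is 4.

4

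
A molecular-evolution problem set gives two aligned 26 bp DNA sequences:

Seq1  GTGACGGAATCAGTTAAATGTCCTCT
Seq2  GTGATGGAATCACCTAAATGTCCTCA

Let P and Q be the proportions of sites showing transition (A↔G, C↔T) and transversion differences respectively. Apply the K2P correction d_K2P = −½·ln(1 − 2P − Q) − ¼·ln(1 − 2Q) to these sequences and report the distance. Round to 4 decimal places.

The sequences differ at positions 5 (C/T, transition), 13 (G/C, transversion), 14 (T/C, transition), 26 (T/A, transversion).
Of the 4 differences, 2 transitions and 2 transversions over 26 sites: P = 2/26 = 0.076923, Q = 2/26 = 0.076923.
d = −0.5·ln(0.769231) − 0.25·ln(0.846154) = −0.5·(-0.262364) − 0.25·(-0.167054) = 0.1729.

0.1729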